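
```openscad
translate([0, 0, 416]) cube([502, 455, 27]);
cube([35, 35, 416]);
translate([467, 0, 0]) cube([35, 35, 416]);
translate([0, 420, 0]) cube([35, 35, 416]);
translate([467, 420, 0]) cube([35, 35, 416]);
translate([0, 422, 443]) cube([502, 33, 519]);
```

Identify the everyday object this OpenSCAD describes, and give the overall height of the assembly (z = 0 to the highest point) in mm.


A chair. The overall height is 962 mm.

A slab on four corner posts with a tall panel at the back — a chair. The seat slab sits at z = 416 with thickness 27, and the 519 mm backrest starts at the seat top, so the overall height is 416 + 27 + 519 = 962 mm.


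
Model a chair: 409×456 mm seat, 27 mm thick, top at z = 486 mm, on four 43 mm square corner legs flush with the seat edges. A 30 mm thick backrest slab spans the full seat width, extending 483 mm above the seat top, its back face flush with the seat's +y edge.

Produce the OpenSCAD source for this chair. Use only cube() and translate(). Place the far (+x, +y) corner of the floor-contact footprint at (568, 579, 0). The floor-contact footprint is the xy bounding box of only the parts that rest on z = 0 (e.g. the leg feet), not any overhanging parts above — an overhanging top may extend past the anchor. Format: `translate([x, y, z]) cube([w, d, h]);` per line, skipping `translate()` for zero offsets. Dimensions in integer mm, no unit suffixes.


translate([159, 123, 459]) cube([409, 456, 27]);
translate([159, 123, 0]) cube([43, 43, 459]);
translate([525, 123, 0]) cube([43, 43, 459]);
translate([159, 536, 0]) cube([43, 43, 459]);
translate([525, 536, 0]) cube([43, 43, 459]);
translate([159, 549, 486]) cube([409, 30, 483]);


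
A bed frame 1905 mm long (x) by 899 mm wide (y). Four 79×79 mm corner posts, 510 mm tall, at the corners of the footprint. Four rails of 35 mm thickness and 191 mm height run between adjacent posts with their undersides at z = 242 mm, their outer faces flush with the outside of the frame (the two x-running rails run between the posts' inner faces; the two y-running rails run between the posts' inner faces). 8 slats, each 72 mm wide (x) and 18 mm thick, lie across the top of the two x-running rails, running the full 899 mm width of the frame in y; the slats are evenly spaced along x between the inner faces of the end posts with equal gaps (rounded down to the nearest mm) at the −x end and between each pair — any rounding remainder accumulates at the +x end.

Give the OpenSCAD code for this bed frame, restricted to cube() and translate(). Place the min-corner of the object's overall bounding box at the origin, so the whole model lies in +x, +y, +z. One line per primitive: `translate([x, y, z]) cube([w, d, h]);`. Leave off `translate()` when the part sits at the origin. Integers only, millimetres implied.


// slat z = rail_z + rail_h = 242 + 191 = 433
// slat gap = ⌊(1747 − 8·72) / 9⌋ = 130
cube([79, 79, 510]);
translate([0, 820, 0]) cube([79, 79, 510]);
translate([1826, 0, 0]) cube([79, 79, 510]);
translate([1826, 820, 0]) cube([79, 79, 510]);
translate([79, 0, 242]) cube([1747, 35, 191]);
translate([79, 864, 242]) cube([1747, 35, 191]);
translate([0, 79, 242]) cube([35, 741, 191]);
translate([1870, 79, 242]) cube([35, 741, 191]);
translate([209, 0, 433]) cube([72, 899, 18]);
translate([411, 0, 433]) cube([72, 899, 18]);
translate([613, 0, 433]) cube([72, 899, 18]);
translate([815, 0, 433]) cube([72, 899, 18]);
translate([1017, 0, 433]) cube([72, 899, 18]);
translate([1219, 0, 433]) cube([72, 899, 18]);
translate([1421, 0, 433]) cube([72, 899, 18]);
translate([1623, 0, 433]) cube([72, 899, 18]);


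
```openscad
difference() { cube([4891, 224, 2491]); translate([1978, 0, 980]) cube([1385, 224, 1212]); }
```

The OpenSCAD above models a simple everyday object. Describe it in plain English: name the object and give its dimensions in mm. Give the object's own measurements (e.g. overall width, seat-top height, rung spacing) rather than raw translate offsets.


A wall 4891 mm long (x), 224 mm thick (y), 2491 mm tall, with a rectangular window opening cut through it. The opening is 1385 mm wide and 1212 mm tall; its sill is at z = 980 mm and its near (−x) edge is 1978 mm from the wall's −x end. The opening passes through the full wall thickness.


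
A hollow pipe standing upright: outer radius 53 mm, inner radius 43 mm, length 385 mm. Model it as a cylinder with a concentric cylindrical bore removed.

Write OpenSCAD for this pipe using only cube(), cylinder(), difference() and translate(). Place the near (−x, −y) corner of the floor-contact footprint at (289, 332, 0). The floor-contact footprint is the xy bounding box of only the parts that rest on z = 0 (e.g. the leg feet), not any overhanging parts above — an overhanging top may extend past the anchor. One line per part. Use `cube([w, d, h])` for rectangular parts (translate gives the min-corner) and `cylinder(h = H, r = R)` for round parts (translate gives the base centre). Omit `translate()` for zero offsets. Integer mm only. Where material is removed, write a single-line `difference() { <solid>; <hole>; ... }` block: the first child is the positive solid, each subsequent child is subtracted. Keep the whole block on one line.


difference() { translate([342, 385, 0]) cylinder(h = 385, r = 53); translate([342, 385, 0]) cylinder(h = 385, r = 43); }


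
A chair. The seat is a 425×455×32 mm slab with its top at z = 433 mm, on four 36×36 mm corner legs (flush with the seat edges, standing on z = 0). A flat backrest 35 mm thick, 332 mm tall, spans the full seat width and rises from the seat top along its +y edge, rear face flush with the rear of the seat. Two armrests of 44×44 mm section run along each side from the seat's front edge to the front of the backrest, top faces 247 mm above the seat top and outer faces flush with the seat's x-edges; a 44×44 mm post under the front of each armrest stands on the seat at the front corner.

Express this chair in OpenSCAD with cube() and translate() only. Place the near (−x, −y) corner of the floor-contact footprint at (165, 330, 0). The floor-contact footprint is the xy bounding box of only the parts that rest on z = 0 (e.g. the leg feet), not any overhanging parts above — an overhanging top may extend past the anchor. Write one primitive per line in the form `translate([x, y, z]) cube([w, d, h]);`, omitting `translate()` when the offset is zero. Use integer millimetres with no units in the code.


translate([165, 330, 401]) cube([425, 455, 32]);
translate([165, 330, 0]) cube([36, 36, 401]);
translate([554, 330, 0]) cube([36, 36, 401]);
translate([165, 749, 0]) cube([36, 36, 401]);
translate([554, 749, 0]) cube([36, 36, 401]);
translate([165, 750, 433]) cube([425, 35, 332]);
translate([165, 330, 636]) cube([44, 420, 44]);
translate([546, 330, 636]) cube([44, 420, 44]);
translate([165, 330, 433]) cube([44, 44, 203]);
translate([546, 330, 433]) cube([44, 44, 203]);


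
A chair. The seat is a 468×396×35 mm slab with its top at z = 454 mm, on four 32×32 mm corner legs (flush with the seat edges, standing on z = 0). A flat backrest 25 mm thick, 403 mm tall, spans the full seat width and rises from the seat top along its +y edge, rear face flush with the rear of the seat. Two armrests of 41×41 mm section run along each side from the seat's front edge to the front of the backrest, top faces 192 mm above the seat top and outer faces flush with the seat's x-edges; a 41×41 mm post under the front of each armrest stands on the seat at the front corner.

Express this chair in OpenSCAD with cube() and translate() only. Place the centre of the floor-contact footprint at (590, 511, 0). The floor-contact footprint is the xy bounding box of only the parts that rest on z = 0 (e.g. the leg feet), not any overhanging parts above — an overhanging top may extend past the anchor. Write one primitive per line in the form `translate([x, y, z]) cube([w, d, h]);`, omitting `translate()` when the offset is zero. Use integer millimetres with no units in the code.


// leg_h = 454 - 35 = 419
// arm post h = 192 - 41 = 151
translate([356, 313, 419]) cube([468, 396, 35]);
translate([356, 313, 0]) cube([32, 32, 419]);
translate([792, 313, 0]) cube([32, 32, 419]);
translate([356, 677, 0]) cube([32, 32, 419]);
translate([792, 677, 0]) cube([32, 32, 419]);
translate([356, 684, 454]) cube([468, 25, 403]);
translate([356, 313, 605]) cube([41, 371, 41]);
translate([783, 313, 605]) cube([41, 371, 41]);
translate([356, 313, 454]) cube([41, 41, 151]);
translate([783, 313, 454]) cube([41, 41, 151]);


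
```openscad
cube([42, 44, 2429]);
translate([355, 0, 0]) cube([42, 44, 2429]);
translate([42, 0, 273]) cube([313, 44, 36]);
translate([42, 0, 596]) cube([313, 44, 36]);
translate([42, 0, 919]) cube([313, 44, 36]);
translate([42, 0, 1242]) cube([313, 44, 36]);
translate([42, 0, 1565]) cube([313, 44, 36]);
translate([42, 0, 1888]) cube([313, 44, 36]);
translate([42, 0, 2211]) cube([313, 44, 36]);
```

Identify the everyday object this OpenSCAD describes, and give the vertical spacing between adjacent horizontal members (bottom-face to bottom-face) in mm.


A ladder. The rung spacing is 323 mm.

Two tall 42×44 posts with 7 short bars between them — a ladder. Adjacent rungs sit at z = 273 and z = 596, so the spacing is 596 − 273 = 323 mm.


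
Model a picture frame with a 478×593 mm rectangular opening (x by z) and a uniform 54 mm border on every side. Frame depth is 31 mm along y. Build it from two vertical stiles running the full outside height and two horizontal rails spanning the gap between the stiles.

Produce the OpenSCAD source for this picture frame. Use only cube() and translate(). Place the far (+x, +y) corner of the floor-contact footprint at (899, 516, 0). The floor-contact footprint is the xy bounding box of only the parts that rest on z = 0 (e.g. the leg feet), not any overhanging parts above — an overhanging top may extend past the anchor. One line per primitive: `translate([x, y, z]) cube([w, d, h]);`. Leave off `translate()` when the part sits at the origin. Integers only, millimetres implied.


translate([313, 485, 0]) cube([54, 31, 701]);
translate([845, 485, 0]) cube([54, 31, 701]);
translate([367, 485, 0]) cube([478, 31, 54]);
translate([367, 485, 647]) cube([478, 31, 54]);


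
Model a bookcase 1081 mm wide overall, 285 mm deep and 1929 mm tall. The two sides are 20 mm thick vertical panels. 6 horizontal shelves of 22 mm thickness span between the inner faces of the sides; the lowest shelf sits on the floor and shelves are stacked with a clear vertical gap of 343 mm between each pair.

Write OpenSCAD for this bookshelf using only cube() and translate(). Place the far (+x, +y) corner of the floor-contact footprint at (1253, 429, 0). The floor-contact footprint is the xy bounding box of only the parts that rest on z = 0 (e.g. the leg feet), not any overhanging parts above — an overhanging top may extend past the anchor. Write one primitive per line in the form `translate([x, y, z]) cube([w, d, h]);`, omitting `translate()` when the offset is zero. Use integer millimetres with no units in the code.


translate([172, 144, 0]) cube([20, 285, 1929]);
translate([1233, 144, 0]) cube([20, 285, 1929]);
translate([192, 144, 0]) cube([1041, 285, 22]);
translate([192, 144, 365]) cube([1041, 285, 22]);
translate([192, 144, 730]) cube([1041, 285, 22]);
translate([192, 144, 1095]) cube([1041, 285, 22]);
translate([192, 144, 1460]) cube([1041, 285, 22]);
translate([192, 144, 1825]) cube([1041, 285, 22]);


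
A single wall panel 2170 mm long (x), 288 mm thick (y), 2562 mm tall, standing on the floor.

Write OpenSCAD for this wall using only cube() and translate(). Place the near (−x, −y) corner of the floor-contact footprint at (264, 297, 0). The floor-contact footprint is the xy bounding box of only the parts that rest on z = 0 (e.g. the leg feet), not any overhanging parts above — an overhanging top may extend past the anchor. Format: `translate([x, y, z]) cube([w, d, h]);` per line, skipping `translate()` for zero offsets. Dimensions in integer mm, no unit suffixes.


translate([264, 297, 0]) cube([2170, 288, 2562]);


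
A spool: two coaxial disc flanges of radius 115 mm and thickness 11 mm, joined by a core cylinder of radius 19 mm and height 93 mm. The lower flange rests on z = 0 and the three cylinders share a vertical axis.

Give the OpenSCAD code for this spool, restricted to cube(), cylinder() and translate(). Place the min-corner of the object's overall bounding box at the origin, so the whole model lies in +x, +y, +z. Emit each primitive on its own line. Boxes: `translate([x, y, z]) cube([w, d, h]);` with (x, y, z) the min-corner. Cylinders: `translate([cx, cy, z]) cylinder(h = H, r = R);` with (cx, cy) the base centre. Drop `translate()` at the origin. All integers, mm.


translate([115, 115, 0]) cylinder(h = 11, r = 115);
translate([115, 115, 11]) cylinder(h = 93, r = 19);
translate([115, 115, 104]) cylinder(h = 11, r = 115);


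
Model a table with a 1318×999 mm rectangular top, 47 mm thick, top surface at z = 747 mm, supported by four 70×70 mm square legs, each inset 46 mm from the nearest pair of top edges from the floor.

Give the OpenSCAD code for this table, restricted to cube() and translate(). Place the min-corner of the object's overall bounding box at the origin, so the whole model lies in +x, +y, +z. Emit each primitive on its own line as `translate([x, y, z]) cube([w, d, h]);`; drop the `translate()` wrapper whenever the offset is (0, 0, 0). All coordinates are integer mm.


translate([0, 0, 700]) cube([1318, 999, 47]);
translate([46, 46, 0]) cube([70, 70, 700]);
translate([1202, 46, 0]) cube([70, 70, 700]);
translate([46, 883, 0]) cube([70, 70, 700]);
translate([1202, 883, 0]) cube([70, 70, 700]);


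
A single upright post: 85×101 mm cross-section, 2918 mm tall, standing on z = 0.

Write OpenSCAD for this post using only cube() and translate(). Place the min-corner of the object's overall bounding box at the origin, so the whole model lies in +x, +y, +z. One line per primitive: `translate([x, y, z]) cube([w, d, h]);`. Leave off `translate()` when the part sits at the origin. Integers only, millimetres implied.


cube([85, 101, 2918]);


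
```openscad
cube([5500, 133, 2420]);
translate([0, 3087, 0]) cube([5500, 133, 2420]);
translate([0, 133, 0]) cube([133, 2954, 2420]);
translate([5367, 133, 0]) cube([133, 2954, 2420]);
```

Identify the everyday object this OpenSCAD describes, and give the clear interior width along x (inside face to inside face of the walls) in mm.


A house (or room) frame. The interior width is 5234 mm.

Four 2420 mm walls enclosing a rectangle with no floor or roof — a room or house frame. Outside width is 5500 mm and wall thickness is 133 mm, so the interior width is 5500 − 2 × 133 = 5234 mm.


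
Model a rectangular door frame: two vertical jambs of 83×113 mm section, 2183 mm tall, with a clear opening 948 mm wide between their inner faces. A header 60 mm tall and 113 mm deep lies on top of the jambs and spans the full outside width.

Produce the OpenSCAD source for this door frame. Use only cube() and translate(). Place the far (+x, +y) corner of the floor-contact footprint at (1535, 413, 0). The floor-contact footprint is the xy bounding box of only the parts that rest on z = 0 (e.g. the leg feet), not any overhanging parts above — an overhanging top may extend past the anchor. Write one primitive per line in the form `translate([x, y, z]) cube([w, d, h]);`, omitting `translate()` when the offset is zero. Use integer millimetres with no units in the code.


translate([421, 300, 0]) cube([83, 113, 2183]);
translate([1452, 300, 0]) cube([83, 113, 2183]);
translate([421, 300, 2183]) cube([1114, 113, 60]);


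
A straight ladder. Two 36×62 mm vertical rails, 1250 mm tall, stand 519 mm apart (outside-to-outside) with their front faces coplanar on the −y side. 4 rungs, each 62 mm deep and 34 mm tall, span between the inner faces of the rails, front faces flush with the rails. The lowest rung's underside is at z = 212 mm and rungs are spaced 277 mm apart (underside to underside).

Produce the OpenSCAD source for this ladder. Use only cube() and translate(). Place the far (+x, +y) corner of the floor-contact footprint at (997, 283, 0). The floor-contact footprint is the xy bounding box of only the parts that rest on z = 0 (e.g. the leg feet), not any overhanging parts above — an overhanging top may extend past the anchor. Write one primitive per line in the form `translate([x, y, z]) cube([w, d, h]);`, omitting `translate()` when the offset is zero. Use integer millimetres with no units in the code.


translate([478, 221, 0]) cube([36, 62, 1250]);
translate([961, 221, 0]) cube([36, 62, 1250]);
translate([514, 221, 212]) cube([447, 62, 34]);
translate([514, 221, 489]) cube([447, 62, 34]);
translate([514, 221, 766]) cube([447, 62, 34]);
translate([514, 221, 1043]) cube([447, 62, 34]);


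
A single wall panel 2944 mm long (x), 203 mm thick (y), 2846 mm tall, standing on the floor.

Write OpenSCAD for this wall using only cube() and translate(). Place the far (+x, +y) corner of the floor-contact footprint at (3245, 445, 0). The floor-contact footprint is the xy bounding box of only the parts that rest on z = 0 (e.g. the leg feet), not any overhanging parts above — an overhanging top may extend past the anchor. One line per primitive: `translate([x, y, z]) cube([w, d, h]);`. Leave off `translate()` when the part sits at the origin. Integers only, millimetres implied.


translate([301, 242, 0]) cube([2944, 203, 2846]);


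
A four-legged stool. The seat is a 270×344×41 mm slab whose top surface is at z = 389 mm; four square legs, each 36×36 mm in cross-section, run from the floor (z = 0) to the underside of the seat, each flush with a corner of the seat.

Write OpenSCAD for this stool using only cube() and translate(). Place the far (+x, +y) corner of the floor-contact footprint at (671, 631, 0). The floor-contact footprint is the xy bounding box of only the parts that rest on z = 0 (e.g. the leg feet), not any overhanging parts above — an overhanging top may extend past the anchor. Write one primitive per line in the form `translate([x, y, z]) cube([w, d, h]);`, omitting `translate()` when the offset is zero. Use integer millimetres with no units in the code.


// leg_h = 389 - 41 = 348
translate([401, 287, 348]) cube([270, 344, 41]);
translate([401, 287, 0]) cube([36, 36, 348]);
translate([635, 287, 0]) cube([36, 36, 348]);
translate([401, 595, 0]) cube([36, 36, 348]);
translate([635, 595, 0]) cube([36, 36, 348]);


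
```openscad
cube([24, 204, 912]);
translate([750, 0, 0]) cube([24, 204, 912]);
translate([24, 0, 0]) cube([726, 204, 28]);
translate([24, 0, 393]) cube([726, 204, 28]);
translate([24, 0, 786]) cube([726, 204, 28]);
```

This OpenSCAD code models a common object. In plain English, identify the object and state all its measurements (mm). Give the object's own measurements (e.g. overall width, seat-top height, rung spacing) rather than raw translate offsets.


An open bookshelf. Two side panels, each 24 mm thick, 204 mm deep and 912 mm tall, stand 774 mm apart (outside-to-outside). Between them sit 3 shelves, each 28 mm thick and 204 mm deep, spanning the full gap between the sides. The bottom shelf rests on the floor (its underside at z = 0) and the clear gap between one shelf's top and the next shelf's underside is 365 mm.


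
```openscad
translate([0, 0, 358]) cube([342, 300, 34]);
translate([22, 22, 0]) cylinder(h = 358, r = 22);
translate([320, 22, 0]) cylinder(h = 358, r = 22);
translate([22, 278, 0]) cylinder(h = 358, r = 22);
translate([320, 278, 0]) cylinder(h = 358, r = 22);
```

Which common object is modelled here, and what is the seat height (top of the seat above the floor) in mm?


A stool. The seat height is 392 mm.

A 342×300×34 slab at z = 358 on four corner cylinders — a stool. The seat top is 358 + 34 = 392 mm.


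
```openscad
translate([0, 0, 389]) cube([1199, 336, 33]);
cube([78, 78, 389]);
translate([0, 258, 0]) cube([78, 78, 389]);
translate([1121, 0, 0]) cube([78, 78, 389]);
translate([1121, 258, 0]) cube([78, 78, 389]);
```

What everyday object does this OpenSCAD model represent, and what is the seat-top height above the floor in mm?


A bench. The seat-top height is 422 mm.

A long slab on four corner posts — a bench. The slab sits at z = 389 with thickness 33, so the top is 389 + 33 = 422 mm.


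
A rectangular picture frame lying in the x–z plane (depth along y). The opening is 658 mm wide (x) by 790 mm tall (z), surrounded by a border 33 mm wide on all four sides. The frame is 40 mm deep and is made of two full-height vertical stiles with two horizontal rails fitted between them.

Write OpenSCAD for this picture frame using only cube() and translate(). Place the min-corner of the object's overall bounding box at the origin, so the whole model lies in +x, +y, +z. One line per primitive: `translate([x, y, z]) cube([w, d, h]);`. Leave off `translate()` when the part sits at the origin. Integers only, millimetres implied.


cube([33, 40, 856]);
translate([691, 0, 0]) cube([33, 40, 856]);
translate([33, 0, 0]) cube([658, 40, 33]);
translate([33, 0, 823]) cube([658, 40, 33]);


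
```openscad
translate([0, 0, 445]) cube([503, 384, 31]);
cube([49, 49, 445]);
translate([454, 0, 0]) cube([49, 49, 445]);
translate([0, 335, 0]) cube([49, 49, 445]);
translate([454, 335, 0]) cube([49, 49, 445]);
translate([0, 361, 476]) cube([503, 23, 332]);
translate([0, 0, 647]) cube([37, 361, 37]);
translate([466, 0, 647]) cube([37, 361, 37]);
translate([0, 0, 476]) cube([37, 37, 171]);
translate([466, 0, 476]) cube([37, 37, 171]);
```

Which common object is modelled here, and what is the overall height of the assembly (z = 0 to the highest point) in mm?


A chair. The overall height is 808 mm.

A slab on four corner posts with a tall panel at the back — a chair. The seat slab sits at z = 445 with thickness 31, and the 332 mm backrest starts at the seat top, so the overall height is 445 + 31 + 332 = 808 mm.


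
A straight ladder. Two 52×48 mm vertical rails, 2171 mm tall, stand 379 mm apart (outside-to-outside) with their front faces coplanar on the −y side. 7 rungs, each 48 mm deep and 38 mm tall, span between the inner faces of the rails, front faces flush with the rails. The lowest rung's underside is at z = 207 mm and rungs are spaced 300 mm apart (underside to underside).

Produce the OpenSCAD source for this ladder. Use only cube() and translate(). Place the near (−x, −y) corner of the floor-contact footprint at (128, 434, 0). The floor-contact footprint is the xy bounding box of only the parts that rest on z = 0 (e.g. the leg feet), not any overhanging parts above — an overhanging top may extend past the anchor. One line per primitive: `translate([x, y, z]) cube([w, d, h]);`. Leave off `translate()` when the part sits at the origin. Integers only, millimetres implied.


translate([128, 434, 0]) cube([52, 48, 2171]);
translate([455, 434, 0]) cube([52, 48, 2171]);
translate([180, 434, 207]) cube([275, 48, 38]);
translate([180, 434, 507]) cube([275, 48, 38]);
translate([180, 434, 807]) cube([275, 48, 38]);
translate([180, 434, 1107]) cube([275, 48, 38]);
translate([180, 434, 1407]) cube([275, 48, 38]);
translate([180, 434, 1707]) cube([275, 48, 38]);
translate([180, 434, 2007]) cube([275, 48, 38]);


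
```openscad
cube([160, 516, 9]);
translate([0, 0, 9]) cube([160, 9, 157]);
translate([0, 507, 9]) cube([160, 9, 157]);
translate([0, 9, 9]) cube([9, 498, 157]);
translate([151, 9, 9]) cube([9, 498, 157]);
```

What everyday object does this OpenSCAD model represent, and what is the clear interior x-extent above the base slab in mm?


An open box. The internal width is 142 mm.

A 160×516 base slab with four walls standing on it — an open box. The base is 160 mm wide and the walls are 9 mm thick, so the internal width is 160 − 2 × 9 = 142 mm.


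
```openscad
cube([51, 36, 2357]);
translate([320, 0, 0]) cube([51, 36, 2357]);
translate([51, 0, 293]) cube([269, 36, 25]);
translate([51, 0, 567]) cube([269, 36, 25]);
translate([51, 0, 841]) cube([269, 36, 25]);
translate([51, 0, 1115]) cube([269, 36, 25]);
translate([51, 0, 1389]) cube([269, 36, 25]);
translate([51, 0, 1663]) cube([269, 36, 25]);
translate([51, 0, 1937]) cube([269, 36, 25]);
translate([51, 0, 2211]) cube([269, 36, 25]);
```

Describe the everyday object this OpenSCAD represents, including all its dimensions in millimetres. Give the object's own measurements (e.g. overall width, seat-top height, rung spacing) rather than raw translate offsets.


A straight ladder. Two 51×36 mm vertical rails, 2357 mm tall, stand 371 mm apart (outside-to-outside) with their front faces coplanar on the −y side. 8 rungs, each 36 mm deep and 25 mm tall, span between the inner faces of the rails, front faces flush with the rails. The lowest rung's underside is at z = 293 mm and rungs are spaced 274 mm apart (underside to underside).


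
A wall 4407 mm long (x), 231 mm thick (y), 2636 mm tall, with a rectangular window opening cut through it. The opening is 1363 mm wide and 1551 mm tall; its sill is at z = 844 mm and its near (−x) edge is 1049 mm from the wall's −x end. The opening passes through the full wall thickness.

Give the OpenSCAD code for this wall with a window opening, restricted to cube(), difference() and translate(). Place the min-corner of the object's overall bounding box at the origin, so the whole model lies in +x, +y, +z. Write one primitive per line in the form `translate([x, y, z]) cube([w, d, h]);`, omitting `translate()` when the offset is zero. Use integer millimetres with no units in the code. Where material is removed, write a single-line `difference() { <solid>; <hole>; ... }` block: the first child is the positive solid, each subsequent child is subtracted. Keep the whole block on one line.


difference() { cube([4407, 231, 2636]); translate([1049, 0, 844]) cube([1363, 231, 1551]); }


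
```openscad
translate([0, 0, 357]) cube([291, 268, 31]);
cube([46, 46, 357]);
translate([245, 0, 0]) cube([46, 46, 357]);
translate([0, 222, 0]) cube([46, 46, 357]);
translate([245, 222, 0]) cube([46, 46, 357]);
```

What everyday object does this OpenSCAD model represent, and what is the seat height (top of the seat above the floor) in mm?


A stool. The seat height is 388 mm.

A 291×268×31 slab at z = 357 on four corner posts — a stool. The seat top is 357 + 31 = 388 mm.


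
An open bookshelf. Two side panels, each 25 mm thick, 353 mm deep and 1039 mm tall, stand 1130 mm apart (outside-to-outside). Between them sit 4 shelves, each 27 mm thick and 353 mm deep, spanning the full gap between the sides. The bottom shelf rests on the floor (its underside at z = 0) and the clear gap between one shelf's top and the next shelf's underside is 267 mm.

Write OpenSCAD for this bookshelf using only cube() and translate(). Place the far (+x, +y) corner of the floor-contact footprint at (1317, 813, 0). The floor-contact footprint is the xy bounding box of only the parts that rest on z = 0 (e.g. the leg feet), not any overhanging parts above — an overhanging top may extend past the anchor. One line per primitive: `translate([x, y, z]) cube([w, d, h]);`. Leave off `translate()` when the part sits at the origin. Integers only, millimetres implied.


translate([187, 460, 0]) cube([25, 353, 1039]);
translate([1292, 460, 0]) cube([25, 353, 1039]);
translate([212, 460, 0]) cube([1080, 353, 27]);
translate([212, 460, 294]) cube([1080, 353, 27]);
translate([212, 460, 588]) cube([1080, 353, 27]);
translate([212, 460, 882]) cube([1080, 353, 27]);


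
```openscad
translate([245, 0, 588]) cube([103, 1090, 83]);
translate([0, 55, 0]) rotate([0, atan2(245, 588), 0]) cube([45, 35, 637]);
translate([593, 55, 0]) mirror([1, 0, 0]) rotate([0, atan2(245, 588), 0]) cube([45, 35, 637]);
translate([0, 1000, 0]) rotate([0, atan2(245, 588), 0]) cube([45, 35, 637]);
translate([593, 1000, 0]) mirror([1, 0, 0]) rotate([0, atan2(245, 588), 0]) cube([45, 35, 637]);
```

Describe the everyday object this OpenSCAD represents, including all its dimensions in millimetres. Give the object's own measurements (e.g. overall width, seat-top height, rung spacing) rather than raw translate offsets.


A sawhorse. A 103×1090×83 mm beam (x, y, z) sits on two A-frame leg pairs. Each pair is two raked legs of 45×35 mm section (35 mm along y) splaying symmetrically in x. Each leg rises 588 mm vertically over 245 mm of horizontal reach and is 637 mm long along its own axis. Every leg's outer bottom edge rests on the floor and its outer top edge meets a bottom edge of the beam — the left legs (tilting toward +x) meet the beam's −x bottom edge, the right legs (their mirror images, tilting toward −x) meet its +x bottom edge — so the leg tops tuck under the beam, the beam's underside is 588 mm above the floor, and the feet are 593 mm apart outside-to-outside with the beam centred between them. The two leg pairs are set in 55 mm from either end of the beam.


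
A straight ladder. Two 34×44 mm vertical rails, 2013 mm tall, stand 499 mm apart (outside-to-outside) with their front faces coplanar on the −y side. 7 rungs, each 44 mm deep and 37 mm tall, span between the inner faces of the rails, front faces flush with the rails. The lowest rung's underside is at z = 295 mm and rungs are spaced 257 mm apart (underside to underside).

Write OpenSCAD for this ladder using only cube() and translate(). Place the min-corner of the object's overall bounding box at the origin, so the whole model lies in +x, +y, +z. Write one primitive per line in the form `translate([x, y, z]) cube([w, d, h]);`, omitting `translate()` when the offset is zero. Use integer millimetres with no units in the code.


cube([34, 44, 2013]);
translate([465, 0, 0]) cube([34, 44, 2013]);
translate([34, 0, 295]) cube([431, 44, 37]);
translate([34, 0, 552]) cube([431, 44, 37]);
translate([34, 0, 809]) cube([431, 44, 37]);
translate([34, 0, 1066]) cube([431, 44, 37]);
translate([34, 0, 1323]) cube([431, 44, 37]);
translate([34, 0, 1580]) cube([431, 44, 37]);
translate([34, 0, 1837]) cube([431, 44, 37]);


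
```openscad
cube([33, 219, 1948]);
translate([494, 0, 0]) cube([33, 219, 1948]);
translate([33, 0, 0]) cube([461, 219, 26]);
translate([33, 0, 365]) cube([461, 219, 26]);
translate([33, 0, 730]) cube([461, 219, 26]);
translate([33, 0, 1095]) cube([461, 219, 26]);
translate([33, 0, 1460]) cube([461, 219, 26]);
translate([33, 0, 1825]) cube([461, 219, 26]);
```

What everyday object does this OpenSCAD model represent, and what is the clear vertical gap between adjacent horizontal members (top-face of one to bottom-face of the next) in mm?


A bookshelf. The clear shelf gap is 339 mm.

Two tall side panels with 6 horizontal boards between them — a bookshelf. The first two shelf undersides are at z = 0 and z = 365; with shelf thickness 26, the clear gap is 365 − 0 − 26 = 339 mm.


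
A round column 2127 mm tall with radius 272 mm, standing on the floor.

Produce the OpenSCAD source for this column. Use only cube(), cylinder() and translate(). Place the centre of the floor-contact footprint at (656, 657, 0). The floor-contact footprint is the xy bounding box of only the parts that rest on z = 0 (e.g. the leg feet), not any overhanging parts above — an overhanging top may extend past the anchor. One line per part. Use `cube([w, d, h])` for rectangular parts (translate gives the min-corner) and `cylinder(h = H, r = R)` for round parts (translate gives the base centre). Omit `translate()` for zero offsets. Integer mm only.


translate([656, 657, 0]) cylinder(h = 2127, r = 272);


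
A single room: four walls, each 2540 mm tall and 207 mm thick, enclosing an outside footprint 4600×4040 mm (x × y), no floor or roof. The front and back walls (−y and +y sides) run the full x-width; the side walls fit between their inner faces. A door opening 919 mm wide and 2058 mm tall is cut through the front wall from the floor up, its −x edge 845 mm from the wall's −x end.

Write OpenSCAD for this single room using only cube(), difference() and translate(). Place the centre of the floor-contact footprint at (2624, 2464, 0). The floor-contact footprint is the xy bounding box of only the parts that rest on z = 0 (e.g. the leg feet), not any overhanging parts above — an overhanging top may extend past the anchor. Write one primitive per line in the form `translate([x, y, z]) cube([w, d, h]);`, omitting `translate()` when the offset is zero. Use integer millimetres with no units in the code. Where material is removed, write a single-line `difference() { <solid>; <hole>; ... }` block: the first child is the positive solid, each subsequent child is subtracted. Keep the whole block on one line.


difference() { translate([324, 444, 0]) cube([4600, 207, 2540]); translate([1169, 444, 0]) cube([919, 207, 2058]); }
translate([324, 4277, 0]) cube([4600, 207, 2540]);
translate([324, 651, 0]) cube([207, 3626, 2540]);
translate([4717, 651, 0]) cube([207, 3626, 2540]);


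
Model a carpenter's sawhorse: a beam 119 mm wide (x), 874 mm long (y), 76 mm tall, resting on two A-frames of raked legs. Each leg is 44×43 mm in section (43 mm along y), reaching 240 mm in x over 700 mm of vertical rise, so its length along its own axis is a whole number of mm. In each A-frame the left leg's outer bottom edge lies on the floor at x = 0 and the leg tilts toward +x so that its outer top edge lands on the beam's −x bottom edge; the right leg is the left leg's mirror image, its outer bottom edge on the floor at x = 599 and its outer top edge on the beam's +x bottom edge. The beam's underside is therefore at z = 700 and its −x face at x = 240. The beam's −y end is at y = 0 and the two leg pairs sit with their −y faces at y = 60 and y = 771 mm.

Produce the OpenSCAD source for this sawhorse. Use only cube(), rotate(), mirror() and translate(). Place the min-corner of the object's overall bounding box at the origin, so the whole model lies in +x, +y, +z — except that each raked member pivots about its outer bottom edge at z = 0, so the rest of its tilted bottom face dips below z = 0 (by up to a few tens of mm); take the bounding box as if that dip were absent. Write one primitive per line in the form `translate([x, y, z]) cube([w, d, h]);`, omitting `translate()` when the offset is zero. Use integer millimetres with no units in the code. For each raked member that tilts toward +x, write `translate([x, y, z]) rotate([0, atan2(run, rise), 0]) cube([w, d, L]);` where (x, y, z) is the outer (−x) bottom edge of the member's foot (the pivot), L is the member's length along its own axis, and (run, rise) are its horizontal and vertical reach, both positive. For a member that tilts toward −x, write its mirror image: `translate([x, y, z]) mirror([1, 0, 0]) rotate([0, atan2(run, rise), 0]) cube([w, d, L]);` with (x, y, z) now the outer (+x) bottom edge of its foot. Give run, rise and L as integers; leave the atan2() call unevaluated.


translate([240, 0, 700]) cube([119, 874, 76]);
translate([0, 60, 0]) rotate([0, atan2(240, 700), 0]) cube([44, 43, 740]);
translate([599, 60, 0]) mirror([1, 0, 0]) rotate([0, atan2(240, 700), 0]) cube([44, 43, 740]);
translate([0, 771, 0]) rotate([0, atan2(240, 700), 0]) cube([44, 43, 740]);
translate([599, 771, 0]) mirror([1, 0, 0]) rotate([0, atan2(240, 700), 0]) cube([44, 43, 740]);


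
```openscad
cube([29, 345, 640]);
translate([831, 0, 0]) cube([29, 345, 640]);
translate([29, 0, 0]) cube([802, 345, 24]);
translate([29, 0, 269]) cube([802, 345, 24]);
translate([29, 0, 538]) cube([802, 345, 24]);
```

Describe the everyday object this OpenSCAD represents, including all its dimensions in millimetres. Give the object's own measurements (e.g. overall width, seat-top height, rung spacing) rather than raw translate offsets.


An open bookshelf. Two side panels, each 29 mm thick, 345 mm deep and 640 mm tall, stand 860 mm apart (outside-to-outside). Between them sit 3 shelves, each 24 mm thick and 345 mm deep, spanning the full gap between the sides. The bottom shelf rests on the floor (its underside at z = 0) and the clear gap between one shelf's top and the next shelf's underside is 245 mm.


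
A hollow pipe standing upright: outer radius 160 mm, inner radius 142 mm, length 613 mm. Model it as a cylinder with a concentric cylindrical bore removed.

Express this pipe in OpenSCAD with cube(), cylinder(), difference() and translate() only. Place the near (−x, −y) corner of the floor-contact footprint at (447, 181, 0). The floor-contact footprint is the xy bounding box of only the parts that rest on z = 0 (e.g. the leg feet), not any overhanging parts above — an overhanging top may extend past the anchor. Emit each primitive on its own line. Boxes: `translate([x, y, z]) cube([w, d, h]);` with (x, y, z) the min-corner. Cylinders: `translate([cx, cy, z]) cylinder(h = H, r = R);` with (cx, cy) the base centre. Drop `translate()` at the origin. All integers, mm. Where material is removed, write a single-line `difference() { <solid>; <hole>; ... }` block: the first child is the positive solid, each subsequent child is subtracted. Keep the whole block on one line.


difference() { translate([607, 341, 0]) cylinder(h = 613, r = 160); translate([607, 341, 0]) cylinder(h = 613, r = 142); }


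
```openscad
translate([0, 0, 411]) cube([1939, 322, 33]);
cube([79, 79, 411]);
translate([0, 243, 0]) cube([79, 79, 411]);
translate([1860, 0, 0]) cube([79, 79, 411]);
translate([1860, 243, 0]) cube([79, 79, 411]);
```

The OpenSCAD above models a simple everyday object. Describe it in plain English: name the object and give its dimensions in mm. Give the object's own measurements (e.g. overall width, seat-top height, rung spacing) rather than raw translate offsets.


A bench: a 1939×322 mm seat slab, 33 mm thick, top at z = 444 mm, on four 79×79 mm square legs flush with the seat corners and standing on z = 0.


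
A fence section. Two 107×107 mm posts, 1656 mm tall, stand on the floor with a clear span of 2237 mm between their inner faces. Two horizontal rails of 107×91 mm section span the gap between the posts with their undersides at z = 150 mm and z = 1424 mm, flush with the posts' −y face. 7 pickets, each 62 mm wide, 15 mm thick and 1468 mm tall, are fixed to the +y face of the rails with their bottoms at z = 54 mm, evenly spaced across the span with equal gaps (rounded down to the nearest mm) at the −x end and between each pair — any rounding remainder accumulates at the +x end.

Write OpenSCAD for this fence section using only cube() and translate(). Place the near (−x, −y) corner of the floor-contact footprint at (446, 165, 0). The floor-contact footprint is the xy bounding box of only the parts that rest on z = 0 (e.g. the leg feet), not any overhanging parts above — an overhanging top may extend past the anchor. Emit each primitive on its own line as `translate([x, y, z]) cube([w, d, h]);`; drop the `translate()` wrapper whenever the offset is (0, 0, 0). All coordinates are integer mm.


translate([446, 165, 0]) cube([107, 107, 1656]);
translate([2790, 165, 0]) cube([107, 107, 1656]);
translate([553, 165, 150]) cube([2237, 107, 91]);
translate([553, 165, 1424]) cube([2237, 107, 91]);
translate([778, 272, 54]) cube([62, 15, 1468]);
translate([1065, 272, 54]) cube([62, 15, 1468]);
translate([1352, 272, 54]) cube([62, 15, 1468]);
translate([1639, 272, 54]) cube([62, 15, 1468]);
translate([1926, 272, 54]) cube([62, 15, 1468]);
translate([2213, 272, 54]) cube([62, 15, 1468]);
translate([2500, 272, 54]) cube([62, 15, 1468]);


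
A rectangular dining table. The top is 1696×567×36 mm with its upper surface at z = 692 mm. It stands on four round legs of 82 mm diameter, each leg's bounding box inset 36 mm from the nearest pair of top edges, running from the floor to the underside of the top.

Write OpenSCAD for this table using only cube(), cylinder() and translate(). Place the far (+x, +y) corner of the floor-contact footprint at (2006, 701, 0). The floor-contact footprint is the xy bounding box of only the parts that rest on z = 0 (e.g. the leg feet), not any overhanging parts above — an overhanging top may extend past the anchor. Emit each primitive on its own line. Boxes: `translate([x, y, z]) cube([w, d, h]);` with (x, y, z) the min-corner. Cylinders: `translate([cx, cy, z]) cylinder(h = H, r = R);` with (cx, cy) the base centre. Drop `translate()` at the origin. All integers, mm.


// leg_h = 692 - 36 = 656
translate([346, 170, 656]) cube([1696, 567, 36]);
translate([423, 247, 0]) cylinder(h = 656, r = 41);
translate([1965, 247, 0]) cylinder(h = 656, r = 41);
translate([423, 660, 0]) cylinder(h = 656, r = 41);
translate([1965, 660, 0]) cylinder(h = 656, r = 41);
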